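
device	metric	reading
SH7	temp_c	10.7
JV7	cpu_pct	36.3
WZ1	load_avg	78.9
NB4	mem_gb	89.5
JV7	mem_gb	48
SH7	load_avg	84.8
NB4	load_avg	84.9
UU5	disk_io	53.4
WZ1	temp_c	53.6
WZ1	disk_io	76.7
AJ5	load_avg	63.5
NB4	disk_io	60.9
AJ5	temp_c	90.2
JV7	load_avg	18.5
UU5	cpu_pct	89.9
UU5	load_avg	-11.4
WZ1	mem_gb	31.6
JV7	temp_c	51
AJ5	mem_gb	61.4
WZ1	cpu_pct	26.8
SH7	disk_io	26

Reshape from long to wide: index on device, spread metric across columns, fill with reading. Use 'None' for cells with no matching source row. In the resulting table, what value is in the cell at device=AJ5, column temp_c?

The long row with device=AJ5, metric=temp_c has reading=90.2.

90.2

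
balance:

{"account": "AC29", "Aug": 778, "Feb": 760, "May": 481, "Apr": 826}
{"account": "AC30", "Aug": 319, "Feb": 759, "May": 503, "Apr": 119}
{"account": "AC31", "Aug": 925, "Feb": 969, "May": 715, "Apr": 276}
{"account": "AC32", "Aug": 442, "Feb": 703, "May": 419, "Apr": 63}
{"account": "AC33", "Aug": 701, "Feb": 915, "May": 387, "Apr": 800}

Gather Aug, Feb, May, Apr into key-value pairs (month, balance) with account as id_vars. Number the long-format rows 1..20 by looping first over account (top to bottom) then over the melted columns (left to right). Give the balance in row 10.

20 rows total (5 × 4). Row 10: index ⌊(10-1)/4⌋ = 2 into account → AC31; (10-1) mod 4 = 1 into the melted columns → Feb.
So row 10 is (AC31, Feb, 969); balance = 969.

969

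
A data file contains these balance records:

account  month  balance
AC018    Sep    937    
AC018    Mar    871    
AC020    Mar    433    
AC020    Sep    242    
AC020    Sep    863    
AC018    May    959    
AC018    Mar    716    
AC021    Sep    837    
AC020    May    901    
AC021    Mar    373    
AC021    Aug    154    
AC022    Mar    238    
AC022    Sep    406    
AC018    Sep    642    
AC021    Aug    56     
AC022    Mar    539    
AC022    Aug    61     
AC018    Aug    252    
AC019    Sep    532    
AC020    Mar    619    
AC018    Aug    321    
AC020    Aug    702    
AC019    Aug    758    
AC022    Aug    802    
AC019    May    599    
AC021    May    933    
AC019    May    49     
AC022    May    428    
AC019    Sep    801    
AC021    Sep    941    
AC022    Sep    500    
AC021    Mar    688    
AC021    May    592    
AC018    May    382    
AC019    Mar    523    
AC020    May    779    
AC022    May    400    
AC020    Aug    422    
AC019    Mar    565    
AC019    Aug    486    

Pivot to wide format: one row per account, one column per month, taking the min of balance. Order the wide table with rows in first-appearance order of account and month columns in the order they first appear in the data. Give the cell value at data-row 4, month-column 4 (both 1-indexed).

61

With rows in first-appearance order of account, row 4 is account=AC022. month columns in first-appearance order: Sep, Mar, May, Aug; column 4 is Aug.
Long rows with account=AC022, month=Aug: min(61, 802) = 61.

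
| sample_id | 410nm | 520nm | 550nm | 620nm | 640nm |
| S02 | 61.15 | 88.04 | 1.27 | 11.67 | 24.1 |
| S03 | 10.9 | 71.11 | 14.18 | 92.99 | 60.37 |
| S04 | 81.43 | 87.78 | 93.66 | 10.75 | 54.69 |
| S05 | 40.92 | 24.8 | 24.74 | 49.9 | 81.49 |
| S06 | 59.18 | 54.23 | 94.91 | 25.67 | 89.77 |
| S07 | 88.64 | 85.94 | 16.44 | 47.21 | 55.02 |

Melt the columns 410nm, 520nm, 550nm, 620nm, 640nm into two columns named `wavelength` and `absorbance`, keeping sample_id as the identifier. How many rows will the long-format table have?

6 sample_id values × 5 melted columns = 30 rows.

30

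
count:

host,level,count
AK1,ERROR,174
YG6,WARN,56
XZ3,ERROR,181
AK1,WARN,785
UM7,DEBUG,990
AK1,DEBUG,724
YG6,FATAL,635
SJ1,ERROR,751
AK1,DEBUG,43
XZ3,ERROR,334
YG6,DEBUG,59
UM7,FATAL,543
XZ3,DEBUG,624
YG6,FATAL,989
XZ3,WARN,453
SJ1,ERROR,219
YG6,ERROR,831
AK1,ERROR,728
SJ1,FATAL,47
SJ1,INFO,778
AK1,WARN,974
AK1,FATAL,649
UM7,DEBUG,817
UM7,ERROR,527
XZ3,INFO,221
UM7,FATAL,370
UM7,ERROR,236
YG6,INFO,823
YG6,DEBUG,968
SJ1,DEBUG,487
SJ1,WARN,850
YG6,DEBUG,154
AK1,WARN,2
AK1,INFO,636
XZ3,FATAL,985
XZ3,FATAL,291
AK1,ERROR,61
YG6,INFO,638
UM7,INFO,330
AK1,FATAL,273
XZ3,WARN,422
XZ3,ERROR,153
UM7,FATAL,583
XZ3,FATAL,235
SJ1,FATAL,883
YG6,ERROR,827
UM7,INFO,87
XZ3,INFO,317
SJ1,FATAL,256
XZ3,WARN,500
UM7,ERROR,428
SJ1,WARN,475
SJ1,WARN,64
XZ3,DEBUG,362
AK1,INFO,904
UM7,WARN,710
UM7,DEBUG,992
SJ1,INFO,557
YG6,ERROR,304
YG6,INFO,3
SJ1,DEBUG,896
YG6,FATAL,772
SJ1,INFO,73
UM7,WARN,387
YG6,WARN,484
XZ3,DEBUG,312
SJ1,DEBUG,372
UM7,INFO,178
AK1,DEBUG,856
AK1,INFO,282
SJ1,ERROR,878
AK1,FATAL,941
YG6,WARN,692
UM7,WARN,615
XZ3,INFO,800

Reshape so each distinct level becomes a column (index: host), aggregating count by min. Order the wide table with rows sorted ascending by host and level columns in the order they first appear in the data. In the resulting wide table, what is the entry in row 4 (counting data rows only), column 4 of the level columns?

With rows sorted ascending by host, row 4 is host=XZ3. level columns in first-appearance order: ERROR, WARN, DEBUG, FATAL, INFO; column 4 is FATAL.
Long rows with host=XZ3, level=FATAL: min(985, 291, 235) = 235.

235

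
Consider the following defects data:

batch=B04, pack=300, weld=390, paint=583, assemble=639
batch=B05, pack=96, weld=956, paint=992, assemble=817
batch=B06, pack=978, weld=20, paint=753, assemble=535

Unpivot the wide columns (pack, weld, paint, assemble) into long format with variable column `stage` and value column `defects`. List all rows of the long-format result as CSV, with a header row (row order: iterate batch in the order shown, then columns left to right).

batch,stage,defects
B04,pack,300
B04,weld,390
B04,paint,583
B04,assemble,639
B05,pack,96
B05,weld,956
B05,paint,992
B05,assemble,817
B06,pack,978
B06,weld,20
B06,paint,753
B06,assemble,535

Each (batch, column) pair becomes one row: 3 × 4 = 12 rows.
For example, (B04, pack) → defects=300.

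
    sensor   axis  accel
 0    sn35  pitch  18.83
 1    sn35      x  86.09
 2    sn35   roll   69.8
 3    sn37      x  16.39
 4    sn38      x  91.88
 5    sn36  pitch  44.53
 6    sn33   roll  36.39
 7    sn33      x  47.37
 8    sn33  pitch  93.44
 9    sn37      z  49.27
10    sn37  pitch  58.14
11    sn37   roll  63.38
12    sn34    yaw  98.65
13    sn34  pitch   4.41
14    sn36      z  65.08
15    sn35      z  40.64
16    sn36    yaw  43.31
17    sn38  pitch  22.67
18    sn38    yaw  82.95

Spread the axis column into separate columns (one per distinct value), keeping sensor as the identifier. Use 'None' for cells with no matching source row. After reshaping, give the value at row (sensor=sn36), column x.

None

No long-format row has sensor=sn36 and axis=x, so the cell is None.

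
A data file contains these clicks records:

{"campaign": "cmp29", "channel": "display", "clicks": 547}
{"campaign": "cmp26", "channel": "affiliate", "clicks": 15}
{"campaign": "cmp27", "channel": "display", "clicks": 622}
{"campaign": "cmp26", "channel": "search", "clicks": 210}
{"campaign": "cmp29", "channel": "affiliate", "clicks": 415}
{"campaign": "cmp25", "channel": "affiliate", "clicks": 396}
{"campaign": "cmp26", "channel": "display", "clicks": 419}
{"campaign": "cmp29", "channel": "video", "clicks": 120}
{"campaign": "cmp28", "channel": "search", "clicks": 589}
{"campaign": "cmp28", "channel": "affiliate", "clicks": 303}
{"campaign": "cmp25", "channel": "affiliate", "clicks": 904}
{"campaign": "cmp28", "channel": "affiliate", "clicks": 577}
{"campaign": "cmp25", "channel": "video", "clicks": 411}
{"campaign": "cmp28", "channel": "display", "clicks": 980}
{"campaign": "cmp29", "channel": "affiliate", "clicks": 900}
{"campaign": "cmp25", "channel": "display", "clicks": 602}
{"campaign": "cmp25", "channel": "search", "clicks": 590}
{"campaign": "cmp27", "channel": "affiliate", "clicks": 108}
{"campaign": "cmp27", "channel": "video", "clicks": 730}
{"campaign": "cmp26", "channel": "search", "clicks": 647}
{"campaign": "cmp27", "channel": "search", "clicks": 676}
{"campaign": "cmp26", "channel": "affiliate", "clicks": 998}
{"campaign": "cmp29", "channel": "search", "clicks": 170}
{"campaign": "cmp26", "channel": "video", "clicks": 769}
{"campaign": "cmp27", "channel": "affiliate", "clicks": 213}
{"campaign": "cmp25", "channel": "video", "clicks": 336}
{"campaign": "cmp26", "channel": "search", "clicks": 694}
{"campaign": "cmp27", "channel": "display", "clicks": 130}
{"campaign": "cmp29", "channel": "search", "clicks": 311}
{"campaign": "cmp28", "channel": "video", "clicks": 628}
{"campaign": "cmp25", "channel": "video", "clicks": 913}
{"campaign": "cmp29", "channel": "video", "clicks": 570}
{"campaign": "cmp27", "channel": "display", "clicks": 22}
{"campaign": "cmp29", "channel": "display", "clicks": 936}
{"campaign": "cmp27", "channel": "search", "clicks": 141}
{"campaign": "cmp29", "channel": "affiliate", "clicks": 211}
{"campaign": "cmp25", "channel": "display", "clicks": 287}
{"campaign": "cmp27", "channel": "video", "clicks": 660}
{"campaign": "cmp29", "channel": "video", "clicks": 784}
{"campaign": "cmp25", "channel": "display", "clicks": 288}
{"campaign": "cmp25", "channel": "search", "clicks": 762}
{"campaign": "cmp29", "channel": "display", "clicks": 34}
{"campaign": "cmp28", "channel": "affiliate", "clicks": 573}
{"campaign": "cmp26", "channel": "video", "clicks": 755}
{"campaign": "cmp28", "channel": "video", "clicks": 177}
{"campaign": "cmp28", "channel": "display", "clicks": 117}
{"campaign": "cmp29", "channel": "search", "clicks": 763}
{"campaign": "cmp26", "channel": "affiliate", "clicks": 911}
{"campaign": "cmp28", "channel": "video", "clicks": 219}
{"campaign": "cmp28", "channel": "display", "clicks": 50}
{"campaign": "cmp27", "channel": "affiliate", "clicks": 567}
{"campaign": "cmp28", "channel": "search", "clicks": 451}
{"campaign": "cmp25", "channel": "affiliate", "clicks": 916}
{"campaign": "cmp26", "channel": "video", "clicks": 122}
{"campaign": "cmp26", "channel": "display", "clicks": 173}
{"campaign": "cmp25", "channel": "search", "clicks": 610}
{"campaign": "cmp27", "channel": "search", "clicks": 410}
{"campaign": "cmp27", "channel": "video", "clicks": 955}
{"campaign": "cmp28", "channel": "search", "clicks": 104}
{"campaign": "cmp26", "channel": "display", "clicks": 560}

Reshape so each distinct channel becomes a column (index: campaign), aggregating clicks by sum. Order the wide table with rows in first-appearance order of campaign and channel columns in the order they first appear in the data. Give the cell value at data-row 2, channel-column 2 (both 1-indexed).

1924

With rows in first-appearance order of campaign, row 2 is campaign=cmp26. channel columns in first-appearance order: display, affiliate, search, video; column 2 is affiliate.
Long rows with campaign=cmp26, channel=affiliate: 15 + 998 + 911 = 1924.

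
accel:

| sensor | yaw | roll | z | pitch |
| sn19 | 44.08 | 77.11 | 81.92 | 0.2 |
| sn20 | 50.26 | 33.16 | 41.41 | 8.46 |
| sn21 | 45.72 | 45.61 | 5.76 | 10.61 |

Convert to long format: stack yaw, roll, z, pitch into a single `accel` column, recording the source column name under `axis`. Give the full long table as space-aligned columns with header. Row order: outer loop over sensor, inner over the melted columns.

Each (sensor, column) pair becomes one row: 3 × 4 = 12 rows.
For example, (sn19, yaw) → accel=44.08.

sensor  axis   accel
sn19    yaw    44.08
sn19    roll   77.11
sn19    z      81.92
sn19    pitch  0.2  
sn20    yaw    50.26
sn20    roll   33.16
sn20    z      41.41
sn20    pitch  8.46 
sn21    yaw    45.72
sn21    roll   45.61
sn21    z      5.76 
sn21    pitch  10.61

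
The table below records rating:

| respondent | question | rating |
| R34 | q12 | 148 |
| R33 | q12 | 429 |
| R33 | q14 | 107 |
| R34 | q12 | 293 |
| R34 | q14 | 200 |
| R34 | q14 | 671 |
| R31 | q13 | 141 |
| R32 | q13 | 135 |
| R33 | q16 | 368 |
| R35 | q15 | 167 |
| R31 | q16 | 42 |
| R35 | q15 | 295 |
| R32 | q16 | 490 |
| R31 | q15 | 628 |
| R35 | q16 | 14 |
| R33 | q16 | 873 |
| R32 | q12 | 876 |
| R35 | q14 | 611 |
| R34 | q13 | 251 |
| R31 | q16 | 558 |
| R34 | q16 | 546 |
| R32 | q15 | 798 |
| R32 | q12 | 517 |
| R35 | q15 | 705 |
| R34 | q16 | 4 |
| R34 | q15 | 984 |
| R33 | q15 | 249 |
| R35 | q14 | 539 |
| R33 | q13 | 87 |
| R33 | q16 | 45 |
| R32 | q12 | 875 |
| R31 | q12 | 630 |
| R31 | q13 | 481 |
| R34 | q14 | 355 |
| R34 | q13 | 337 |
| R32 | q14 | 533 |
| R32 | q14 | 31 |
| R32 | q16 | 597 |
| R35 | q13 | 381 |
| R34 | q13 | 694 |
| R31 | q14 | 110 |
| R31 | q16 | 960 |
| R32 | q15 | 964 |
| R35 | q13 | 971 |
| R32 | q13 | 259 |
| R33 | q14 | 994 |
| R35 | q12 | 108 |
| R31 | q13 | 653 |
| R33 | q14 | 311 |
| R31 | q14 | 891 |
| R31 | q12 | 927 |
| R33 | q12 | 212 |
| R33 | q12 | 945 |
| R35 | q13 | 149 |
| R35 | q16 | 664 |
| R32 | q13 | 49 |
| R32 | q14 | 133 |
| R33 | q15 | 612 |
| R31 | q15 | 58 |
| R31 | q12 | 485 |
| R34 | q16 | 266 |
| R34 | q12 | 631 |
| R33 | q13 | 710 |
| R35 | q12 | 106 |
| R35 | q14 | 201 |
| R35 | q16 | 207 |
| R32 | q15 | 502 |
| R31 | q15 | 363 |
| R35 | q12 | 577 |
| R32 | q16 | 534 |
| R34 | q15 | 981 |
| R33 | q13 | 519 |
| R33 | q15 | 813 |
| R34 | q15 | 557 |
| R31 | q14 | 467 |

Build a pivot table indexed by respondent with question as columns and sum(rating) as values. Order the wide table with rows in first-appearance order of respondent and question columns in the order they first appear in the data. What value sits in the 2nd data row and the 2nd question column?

1412

With rows in first-appearance order of respondent, row 2 is respondent=R33. question columns in first-appearance order: q12, q14, q13, q16, q15; column 2 is q14.
Long rows with respondent=R33, question=q14: 107 + 994 + 311 = 1412.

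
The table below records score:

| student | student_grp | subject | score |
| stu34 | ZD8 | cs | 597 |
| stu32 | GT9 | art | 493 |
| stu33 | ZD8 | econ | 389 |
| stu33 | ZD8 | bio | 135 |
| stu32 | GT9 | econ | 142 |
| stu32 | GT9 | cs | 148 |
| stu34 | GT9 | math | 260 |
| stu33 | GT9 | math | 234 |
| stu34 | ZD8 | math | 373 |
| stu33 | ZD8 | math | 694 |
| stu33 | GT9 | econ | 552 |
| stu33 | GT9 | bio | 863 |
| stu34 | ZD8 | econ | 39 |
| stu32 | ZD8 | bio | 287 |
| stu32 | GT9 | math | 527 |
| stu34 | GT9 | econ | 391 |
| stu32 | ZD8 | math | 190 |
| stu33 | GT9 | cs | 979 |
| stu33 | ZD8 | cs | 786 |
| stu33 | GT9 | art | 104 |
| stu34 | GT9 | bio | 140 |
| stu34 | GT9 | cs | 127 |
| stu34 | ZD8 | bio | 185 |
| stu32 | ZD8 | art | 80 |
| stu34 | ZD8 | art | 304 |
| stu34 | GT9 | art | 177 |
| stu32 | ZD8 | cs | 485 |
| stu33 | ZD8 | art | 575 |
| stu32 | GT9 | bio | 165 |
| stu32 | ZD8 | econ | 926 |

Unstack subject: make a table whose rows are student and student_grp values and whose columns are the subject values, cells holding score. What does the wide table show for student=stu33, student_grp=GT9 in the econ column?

552

Wide layout: rows indexed by student and student_grp, columns are the 5 distinct subject values (cs, art, econ, bio, math).
Cell (student=stu33, student_grp=GT9, subject=econ) draws from the long row where student=stu33, student_grp=GT9 and subject=econ, which has score=552.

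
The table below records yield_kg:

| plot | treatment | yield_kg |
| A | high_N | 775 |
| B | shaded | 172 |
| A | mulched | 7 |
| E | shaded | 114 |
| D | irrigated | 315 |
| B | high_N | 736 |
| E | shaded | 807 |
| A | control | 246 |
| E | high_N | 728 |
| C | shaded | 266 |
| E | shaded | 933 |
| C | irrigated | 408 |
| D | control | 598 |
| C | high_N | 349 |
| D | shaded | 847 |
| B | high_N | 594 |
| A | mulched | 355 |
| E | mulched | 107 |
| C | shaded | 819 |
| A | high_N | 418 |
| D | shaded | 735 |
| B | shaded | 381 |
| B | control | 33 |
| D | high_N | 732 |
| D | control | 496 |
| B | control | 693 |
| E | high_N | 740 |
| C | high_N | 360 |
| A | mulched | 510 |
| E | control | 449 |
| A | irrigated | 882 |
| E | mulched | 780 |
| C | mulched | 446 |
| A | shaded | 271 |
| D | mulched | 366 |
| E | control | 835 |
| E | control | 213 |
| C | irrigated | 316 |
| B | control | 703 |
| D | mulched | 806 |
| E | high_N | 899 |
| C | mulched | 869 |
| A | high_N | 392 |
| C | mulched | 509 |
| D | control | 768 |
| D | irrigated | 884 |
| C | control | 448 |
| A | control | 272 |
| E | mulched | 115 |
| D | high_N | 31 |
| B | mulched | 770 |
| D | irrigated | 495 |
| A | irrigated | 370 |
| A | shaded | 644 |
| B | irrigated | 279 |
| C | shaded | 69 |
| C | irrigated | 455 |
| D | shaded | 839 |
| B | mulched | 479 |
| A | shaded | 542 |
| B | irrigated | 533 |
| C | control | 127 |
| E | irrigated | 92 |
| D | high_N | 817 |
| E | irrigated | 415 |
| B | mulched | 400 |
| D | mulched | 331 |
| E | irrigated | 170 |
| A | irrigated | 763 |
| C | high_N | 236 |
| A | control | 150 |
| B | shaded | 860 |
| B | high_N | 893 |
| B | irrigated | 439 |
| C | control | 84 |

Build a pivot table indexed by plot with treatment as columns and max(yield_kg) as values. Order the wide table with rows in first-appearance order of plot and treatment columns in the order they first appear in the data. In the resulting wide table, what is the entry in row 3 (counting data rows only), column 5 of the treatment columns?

835

With rows in first-appearance order of plot, row 3 is plot=E. treatment columns in first-appearance order: high_N, shaded, mulched, irrigated, control; column 5 is control.
Long rows with plot=E, treatment=control: max(449, 835, 213) = 835.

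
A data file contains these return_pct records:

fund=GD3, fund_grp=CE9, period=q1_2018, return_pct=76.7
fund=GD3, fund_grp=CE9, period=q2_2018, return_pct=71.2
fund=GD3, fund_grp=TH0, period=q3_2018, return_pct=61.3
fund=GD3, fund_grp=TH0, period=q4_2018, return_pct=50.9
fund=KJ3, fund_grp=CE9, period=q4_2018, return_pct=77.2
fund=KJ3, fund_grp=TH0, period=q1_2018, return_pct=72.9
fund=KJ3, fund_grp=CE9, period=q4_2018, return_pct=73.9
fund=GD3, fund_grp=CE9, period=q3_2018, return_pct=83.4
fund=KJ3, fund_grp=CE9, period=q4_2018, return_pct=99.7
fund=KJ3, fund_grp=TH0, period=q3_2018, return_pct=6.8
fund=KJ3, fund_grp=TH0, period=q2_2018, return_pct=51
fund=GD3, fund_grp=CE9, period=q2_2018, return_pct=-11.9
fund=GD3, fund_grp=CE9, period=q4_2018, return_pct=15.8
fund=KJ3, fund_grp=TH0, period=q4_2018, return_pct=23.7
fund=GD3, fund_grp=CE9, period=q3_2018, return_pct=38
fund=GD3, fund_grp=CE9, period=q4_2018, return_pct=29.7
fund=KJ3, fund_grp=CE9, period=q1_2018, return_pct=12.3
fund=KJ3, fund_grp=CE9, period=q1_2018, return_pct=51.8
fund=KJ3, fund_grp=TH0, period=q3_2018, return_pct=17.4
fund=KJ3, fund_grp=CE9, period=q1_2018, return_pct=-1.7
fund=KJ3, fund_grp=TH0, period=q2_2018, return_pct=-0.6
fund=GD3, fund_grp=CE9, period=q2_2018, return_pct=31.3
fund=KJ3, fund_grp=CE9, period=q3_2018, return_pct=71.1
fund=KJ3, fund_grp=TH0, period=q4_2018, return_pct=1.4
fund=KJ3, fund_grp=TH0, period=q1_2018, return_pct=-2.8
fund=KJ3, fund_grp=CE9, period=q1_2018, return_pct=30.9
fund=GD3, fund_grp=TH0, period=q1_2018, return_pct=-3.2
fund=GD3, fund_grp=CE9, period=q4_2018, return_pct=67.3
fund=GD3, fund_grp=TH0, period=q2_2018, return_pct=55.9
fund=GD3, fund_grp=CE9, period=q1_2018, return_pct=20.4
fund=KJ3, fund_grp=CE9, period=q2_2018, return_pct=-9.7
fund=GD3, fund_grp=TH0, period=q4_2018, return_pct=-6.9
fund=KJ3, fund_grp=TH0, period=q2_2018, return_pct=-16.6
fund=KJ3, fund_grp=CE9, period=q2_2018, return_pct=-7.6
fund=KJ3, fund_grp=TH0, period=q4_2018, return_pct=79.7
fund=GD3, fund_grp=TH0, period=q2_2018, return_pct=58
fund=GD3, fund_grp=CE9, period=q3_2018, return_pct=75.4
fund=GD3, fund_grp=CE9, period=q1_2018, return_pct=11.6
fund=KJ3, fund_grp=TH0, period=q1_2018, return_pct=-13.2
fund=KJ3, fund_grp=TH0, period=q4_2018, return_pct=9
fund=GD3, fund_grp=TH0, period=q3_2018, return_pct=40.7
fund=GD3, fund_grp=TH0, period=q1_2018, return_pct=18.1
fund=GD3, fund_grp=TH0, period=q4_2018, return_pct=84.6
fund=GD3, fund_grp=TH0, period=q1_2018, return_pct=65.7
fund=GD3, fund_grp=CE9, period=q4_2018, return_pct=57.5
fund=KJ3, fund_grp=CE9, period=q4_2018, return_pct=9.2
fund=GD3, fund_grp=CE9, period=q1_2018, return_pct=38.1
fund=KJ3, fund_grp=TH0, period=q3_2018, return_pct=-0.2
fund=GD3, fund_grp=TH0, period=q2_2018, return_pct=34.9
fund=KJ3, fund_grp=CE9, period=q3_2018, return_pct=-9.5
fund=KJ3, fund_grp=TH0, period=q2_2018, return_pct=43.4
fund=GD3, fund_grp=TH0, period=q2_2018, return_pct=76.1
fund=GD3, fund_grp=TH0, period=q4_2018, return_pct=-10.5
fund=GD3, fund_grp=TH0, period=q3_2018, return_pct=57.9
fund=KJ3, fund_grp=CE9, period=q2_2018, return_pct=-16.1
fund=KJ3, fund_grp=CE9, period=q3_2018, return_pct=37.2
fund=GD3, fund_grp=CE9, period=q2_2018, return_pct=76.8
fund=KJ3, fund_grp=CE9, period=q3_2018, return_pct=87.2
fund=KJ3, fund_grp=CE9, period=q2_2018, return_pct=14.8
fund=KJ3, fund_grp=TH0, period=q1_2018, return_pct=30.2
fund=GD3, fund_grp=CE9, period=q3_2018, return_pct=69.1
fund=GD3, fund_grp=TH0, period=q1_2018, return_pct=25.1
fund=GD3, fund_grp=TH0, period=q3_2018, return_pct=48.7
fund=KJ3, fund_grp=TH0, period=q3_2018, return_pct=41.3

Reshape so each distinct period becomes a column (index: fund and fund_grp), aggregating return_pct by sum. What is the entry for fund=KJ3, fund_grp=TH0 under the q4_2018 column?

Rows with fund=KJ3, fund_grp=TH0 and period=q4_2018: return_pct values are 23.7, 1.4, 79.7, 9.
23.7 + 1.4 + 79.7 + 9 = 113.8.

113.8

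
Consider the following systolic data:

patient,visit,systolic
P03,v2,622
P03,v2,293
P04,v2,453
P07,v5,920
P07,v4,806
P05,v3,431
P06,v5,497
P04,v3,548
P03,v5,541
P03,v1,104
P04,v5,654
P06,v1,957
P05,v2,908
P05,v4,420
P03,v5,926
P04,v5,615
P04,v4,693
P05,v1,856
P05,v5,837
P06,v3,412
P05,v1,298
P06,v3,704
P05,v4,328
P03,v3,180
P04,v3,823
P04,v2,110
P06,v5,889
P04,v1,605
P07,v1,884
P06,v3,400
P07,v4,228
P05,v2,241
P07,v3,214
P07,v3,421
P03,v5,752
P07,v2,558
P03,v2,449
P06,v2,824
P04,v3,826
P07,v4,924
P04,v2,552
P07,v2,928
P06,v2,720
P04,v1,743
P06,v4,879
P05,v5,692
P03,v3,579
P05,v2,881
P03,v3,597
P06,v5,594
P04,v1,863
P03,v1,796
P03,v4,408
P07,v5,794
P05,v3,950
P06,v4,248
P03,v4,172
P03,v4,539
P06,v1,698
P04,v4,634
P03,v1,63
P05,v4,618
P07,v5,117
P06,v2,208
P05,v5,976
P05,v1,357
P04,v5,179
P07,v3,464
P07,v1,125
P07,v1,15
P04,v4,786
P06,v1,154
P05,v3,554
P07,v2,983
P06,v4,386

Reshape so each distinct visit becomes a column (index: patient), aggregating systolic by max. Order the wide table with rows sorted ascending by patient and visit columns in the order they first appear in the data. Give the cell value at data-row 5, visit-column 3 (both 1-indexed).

With rows sorted ascending by patient, row 5 is patient=P07. visit columns in first-appearance order: v2, v5, v4, v3, v1; column 3 is v4.
Long rows with patient=P07, visit=v4: max(806, 228, 924) = 924.

924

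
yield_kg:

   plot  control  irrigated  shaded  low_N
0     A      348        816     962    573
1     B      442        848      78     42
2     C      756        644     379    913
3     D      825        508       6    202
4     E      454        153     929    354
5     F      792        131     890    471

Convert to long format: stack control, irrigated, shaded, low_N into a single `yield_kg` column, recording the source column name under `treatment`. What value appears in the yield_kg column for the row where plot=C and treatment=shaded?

379

Unpivoting turns each (plot, wide-column) pair into one long row.
The wide cell at row C, column shaded holds 379, so the long row (C, shaded) has yield_kg=379.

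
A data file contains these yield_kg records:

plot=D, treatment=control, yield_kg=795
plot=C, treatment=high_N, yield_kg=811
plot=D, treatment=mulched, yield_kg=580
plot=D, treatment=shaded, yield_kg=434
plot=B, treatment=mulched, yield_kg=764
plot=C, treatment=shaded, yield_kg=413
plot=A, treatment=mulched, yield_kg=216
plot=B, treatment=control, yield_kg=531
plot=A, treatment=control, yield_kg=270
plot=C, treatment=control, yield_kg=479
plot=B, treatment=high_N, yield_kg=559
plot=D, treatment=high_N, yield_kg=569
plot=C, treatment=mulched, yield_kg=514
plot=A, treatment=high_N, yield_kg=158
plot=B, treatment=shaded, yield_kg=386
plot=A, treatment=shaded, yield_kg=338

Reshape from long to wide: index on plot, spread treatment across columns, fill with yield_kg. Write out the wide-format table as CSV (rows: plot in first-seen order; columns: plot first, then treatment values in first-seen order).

plot,control,high_N,mulched,shaded
D,795,569,580,434
C,479,811,514,413
B,531,559,764,386
A,270,158,216,338

Columns: plot plus the 4 distinct treatment values (control, high_N, mulched, shaded).
For example, row D column control takes yield_kg=795 from the long row (D, control).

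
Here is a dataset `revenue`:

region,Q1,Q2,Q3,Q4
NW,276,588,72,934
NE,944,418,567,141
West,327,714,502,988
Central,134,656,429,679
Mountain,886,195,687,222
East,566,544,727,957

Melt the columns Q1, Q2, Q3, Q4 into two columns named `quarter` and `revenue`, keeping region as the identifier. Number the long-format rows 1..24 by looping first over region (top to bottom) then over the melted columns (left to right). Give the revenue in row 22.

544

24 rows total (6 × 4). Row 22: index ⌊(22-1)/4⌋ = 5 into region → East; (22-1) mod 4 = 1 into the melted columns → Q2.
So row 22 is (East, Q2, 544); revenue = 544.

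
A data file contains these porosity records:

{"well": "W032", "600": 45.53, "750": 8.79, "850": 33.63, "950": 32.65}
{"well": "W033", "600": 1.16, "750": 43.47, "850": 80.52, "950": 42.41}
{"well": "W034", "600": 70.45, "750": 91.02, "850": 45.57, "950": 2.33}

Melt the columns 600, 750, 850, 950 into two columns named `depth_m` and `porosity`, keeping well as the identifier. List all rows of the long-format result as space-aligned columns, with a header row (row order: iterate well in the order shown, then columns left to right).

well  depth_m  porosity
W032  600      45.53   
W032  750      8.79    
W032  850      33.63   
W032  950      32.65   
W033  600      1.16    
W033  750      43.47   
W033  850      80.52   
W033  950      42.41   
W034  600      70.45   
W034  750      91.02   
W034  850      45.57   
W034  950      2.33    

Each (well, column) pair becomes one row: 3 × 4 = 12 rows.
For example, (W032, 600) → porosity=45.53.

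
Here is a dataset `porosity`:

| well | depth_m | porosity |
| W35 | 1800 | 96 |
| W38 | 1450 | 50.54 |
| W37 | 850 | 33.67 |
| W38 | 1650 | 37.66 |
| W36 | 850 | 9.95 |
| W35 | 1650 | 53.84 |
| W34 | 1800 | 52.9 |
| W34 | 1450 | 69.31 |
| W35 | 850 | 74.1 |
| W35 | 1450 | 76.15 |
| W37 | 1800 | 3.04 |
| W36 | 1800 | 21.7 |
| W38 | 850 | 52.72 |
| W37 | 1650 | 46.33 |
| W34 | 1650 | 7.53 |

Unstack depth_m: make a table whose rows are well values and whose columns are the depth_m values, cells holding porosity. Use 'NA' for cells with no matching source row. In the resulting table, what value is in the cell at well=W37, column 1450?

No long-format row has well=W37 and depth_m=1450, so the cell is NA.

NA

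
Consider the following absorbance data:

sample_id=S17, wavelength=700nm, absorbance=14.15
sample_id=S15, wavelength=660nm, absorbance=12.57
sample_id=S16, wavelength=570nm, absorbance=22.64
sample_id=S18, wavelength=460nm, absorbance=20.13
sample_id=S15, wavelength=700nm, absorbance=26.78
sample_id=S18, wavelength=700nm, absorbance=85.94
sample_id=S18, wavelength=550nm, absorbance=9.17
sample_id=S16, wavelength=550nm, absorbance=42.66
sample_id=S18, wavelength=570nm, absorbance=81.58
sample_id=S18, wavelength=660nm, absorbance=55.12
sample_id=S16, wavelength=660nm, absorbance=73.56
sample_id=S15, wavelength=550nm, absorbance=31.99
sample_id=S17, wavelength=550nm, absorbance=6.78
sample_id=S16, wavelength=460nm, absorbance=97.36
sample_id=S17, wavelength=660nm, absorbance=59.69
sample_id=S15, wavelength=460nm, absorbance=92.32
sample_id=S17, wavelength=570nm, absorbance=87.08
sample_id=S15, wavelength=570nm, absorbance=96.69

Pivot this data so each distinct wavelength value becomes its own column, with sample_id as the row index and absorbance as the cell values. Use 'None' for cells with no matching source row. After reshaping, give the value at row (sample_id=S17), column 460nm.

None

No long-format row has sample_id=S17 and wavelength=460nm, so the cell is None.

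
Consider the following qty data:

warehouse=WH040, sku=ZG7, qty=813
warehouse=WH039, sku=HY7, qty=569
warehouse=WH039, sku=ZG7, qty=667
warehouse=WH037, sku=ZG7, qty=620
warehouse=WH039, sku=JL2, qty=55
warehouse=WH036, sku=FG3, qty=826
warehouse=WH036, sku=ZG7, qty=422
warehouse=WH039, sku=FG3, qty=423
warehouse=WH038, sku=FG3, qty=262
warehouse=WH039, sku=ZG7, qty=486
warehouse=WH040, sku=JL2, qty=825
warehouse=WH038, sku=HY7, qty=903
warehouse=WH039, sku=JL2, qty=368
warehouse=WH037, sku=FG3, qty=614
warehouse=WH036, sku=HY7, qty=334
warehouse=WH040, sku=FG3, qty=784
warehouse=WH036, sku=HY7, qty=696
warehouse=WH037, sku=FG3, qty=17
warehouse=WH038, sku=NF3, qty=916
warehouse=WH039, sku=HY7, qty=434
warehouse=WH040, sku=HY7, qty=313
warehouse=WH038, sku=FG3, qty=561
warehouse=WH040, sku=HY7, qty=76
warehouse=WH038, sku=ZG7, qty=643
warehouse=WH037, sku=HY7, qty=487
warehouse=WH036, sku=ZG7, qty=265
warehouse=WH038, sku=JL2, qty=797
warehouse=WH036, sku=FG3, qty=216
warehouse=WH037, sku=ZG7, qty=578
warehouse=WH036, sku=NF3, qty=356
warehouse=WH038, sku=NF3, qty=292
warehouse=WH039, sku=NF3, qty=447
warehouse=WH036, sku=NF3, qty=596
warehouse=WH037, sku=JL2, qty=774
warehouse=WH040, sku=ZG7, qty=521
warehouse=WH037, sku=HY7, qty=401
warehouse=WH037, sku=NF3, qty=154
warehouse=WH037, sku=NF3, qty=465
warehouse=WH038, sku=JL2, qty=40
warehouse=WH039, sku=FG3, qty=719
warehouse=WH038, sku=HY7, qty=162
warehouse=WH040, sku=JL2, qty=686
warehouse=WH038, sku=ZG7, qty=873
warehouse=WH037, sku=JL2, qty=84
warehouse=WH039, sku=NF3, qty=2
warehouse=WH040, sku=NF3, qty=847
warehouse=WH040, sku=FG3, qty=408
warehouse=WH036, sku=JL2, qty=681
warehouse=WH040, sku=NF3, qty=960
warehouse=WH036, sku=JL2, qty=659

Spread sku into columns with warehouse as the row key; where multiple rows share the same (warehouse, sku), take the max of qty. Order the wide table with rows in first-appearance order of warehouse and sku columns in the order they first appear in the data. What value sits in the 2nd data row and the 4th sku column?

With rows in first-appearance order of warehouse, row 2 is warehouse=WH039. sku columns in first-appearance order: ZG7, HY7, JL2, FG3, NF3; column 4 is FG3.
Long rows with warehouse=WH039, sku=FG3: max(423, 719) = 719.

719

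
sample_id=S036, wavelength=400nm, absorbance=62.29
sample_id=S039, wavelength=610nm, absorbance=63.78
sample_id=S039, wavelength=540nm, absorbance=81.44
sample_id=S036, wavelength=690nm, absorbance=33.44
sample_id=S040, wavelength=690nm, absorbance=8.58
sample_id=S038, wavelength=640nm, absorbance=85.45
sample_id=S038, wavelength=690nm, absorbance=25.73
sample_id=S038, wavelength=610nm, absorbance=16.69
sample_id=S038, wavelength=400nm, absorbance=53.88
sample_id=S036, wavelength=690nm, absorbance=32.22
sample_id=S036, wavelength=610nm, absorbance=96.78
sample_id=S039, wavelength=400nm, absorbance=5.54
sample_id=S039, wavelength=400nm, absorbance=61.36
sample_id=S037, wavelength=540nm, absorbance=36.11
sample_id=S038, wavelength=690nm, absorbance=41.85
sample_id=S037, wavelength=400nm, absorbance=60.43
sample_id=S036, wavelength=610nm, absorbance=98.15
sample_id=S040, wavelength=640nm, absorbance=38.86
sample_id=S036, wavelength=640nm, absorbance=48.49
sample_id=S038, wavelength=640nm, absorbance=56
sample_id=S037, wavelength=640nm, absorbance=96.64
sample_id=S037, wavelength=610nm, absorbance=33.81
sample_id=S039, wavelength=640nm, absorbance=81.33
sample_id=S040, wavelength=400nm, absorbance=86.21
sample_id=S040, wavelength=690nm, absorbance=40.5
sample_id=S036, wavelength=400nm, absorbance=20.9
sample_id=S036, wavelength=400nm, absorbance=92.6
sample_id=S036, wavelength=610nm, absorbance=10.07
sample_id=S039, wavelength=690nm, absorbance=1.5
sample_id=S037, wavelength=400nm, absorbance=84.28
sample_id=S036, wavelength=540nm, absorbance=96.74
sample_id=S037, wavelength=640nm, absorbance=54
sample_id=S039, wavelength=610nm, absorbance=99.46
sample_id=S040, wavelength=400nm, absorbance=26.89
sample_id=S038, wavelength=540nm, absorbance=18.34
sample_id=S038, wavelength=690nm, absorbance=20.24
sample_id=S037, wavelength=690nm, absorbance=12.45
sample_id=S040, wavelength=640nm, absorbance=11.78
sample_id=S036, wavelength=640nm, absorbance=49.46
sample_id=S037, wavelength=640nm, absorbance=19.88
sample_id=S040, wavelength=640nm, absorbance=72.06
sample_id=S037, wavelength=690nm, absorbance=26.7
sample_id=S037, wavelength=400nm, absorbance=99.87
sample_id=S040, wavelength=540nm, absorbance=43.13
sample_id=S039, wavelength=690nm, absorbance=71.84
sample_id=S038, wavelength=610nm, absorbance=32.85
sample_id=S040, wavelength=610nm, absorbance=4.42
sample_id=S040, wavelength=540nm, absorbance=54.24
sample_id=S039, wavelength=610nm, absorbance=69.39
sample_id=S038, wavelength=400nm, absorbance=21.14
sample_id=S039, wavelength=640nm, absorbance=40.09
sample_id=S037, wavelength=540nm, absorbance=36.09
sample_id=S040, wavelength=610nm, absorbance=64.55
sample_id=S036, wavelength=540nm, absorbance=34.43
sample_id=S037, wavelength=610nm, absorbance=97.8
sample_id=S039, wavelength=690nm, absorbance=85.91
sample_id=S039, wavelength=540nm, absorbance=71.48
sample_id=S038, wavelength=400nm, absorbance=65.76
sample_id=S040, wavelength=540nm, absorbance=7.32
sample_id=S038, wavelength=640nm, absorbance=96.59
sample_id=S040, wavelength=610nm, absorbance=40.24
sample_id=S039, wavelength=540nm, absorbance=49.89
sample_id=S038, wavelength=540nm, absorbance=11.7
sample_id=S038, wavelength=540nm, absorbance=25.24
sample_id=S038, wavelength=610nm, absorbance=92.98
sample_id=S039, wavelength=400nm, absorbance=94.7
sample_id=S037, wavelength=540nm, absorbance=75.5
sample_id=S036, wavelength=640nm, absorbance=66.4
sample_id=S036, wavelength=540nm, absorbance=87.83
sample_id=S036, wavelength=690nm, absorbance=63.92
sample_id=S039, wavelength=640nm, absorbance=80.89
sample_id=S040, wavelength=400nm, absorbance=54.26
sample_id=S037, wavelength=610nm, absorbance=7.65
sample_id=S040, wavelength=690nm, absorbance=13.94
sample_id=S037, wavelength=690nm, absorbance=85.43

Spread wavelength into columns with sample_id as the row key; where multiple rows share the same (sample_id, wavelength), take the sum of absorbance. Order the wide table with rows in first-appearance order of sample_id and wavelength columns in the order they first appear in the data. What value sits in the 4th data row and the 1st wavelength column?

With rows in first-appearance order of sample_id, row 4 is sample_id=S038. wavelength columns in first-appearance order: 400nm, 610nm, 540nm, 690nm, 640nm; column 1 is 400nm.
Long rows with sample_id=S038, wavelength=400nm: 53.88 + 21.14 + 65.76 = 140.78.

140.78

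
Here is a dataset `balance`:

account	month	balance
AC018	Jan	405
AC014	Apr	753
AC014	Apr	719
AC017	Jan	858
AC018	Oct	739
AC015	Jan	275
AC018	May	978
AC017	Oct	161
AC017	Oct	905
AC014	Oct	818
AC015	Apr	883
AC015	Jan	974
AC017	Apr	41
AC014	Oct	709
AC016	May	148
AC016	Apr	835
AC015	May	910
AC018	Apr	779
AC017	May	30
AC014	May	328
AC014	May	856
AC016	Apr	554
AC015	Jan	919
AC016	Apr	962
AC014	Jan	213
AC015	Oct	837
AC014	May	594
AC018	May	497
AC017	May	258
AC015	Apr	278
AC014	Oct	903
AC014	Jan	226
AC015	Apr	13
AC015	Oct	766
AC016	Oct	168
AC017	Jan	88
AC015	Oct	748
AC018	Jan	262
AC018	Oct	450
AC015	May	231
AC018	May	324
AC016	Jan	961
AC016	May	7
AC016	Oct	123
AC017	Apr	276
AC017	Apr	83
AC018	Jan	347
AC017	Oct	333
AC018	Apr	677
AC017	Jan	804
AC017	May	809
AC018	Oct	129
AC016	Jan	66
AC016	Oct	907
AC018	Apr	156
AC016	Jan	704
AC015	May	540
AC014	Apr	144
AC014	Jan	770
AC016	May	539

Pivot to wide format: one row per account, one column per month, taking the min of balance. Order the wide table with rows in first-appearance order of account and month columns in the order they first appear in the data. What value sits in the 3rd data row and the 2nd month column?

41

With rows in first-appearance order of account, row 3 is account=AC017. month columns in first-appearance order: Jan, Apr, Oct, May; column 2 is Apr.
Long rows with account=AC017, month=Apr: min(41, 276, 83) = 41.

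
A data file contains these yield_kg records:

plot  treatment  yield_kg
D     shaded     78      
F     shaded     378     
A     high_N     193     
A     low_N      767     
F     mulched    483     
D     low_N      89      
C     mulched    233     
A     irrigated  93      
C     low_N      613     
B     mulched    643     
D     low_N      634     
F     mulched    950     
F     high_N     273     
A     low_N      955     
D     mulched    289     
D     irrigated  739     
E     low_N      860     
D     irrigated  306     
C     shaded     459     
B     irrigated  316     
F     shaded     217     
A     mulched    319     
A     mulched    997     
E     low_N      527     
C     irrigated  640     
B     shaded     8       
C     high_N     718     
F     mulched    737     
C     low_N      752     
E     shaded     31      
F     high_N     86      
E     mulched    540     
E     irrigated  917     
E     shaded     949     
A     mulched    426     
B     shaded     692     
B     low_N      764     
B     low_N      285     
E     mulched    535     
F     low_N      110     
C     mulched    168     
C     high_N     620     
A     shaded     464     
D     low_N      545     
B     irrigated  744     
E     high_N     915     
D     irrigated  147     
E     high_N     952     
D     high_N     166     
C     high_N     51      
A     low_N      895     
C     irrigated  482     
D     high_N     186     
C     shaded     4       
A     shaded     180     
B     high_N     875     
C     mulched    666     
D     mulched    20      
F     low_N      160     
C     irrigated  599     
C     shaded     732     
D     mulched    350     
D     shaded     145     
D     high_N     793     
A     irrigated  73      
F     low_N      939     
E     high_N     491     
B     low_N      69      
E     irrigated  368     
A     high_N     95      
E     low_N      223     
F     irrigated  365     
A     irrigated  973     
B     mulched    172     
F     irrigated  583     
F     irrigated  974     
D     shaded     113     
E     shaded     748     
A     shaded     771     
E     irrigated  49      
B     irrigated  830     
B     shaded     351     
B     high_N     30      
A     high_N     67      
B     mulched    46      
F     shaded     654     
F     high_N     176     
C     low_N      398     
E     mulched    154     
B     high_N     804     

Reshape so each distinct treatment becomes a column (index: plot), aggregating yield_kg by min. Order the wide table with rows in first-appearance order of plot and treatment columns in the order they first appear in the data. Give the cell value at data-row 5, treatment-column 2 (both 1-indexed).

With rows in first-appearance order of plot, row 5 is plot=B. treatment columns in first-appearance order: shaded, high_N, low_N, mulched, irrigated; column 2 is high_N.
Long rows with plot=B, treatment=high_N: min(875, 30, 804) = 30.

30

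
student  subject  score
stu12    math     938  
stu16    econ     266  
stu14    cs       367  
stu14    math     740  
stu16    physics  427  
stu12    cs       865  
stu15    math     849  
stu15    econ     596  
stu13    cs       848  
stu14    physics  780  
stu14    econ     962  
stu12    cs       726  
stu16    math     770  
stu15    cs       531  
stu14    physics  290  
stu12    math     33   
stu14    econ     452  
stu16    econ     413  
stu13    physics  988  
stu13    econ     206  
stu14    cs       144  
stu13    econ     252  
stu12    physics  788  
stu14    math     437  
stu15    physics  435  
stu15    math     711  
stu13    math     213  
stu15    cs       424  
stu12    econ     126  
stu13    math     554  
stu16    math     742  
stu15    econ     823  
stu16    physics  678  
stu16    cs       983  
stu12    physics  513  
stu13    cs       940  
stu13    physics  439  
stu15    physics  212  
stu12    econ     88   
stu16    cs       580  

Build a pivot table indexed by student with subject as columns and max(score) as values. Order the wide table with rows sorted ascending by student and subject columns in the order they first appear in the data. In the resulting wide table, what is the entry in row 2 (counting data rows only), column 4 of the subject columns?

With rows sorted ascending by student, row 2 is student=stu13. subject columns in first-appearance order: math, econ, cs, physics; column 4 is physics.
Long rows with student=stu13, subject=physics: max(988, 439) = 988.

988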